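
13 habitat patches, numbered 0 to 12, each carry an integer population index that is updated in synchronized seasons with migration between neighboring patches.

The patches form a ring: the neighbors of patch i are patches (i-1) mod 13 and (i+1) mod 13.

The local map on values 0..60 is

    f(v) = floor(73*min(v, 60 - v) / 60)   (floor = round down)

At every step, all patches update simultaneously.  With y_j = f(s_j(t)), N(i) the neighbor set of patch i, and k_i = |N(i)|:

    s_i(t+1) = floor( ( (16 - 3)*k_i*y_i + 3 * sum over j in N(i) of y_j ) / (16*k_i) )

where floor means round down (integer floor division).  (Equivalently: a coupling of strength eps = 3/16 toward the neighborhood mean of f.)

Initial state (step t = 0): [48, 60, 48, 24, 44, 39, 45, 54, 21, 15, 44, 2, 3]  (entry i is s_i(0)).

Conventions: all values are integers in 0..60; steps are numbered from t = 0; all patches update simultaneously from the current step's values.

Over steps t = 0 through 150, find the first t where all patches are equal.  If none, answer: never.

Answer: never
Key observation: The state at step 13 reappears at step 17 — the system is in a cycle of period 4 from step 13 on.  No step 0..17 is synchronized, and the cycle repeats forever, so no step up to 150 (or ever) has all patches equal.

Derivation:
t=0: [48, 60, 48, 24, 44, 39, 45, 54, 21, 15, 44, 2, 3]  (not all equal)
t=1: [11, 2, 14, 26, 20, 23, 17, 9, 22, 18, 17, 3, 3]  (not all equal)
t=2: [11, 4, 16, 29, 24, 26, 19, 12, 24, 21, 18, 4, 3]  (not all equal)
t=3: [11, 6, 19, 32, 29, 30, 22, 16, 27, 25, 19, 5, 4]  (not all equal)
t=4: [11, 9, 22, 33, 35, 34, 26, 20, 30, 29, 22, 7, 5]  (not all equal)
t=5: [12, 11, 25, 31, 30, 30, 30, 25, 34, 34, 25, 9, 6]  (not all equal)
t=6: [13, 14, 28, 34, 35, 36, 35, 30, 30, 30, 28, 11, 7]  (not all equal)
t=7: [14, 18, 32, 31, 30, 29, 30, 35, 36, 35, 32, 14, 9]  (not all equal)
t=8: [16, 21, 32, 35, 35, 35, 35, 30, 29, 30, 32, 17, 11]  (not all equal)
t=9: [19, 25, 32, 30, 30, 30, 30, 35, 35, 35, 32, 20, 14]  (not all equal)
t=10: [23, 29, 33, 35, 36, 36, 35, 30, 30, 30, 32, 24, 18]  (not all equal)
t=11: [27, 33, 32, 30, 29, 29, 30, 35, 36, 35, 33, 28, 22]  (not all equal)
t=12: [31, 32, 34, 35, 35, 35, 35, 30, 29, 30, 32, 33, 27]  (not all equal)
t=13: [34, 33, 31, 30, 30, 30, 30, 35, 35, 35, 34, 32, 32]  (not all equal)
t=14: [31, 32, 34, 35, 36, 36, 35, 30, 30, 30, 31, 33, 33]  (not all equal)
t=15: [34, 33, 31, 30, 29, 29, 30, 35, 36, 35, 34, 32, 32]  (not all equal)
t=16: [31, 32, 34, 35, 35, 35, 35, 30, 29, 30, 31, 33, 33]  (not all equal)
t=17: [34, 33, 31, 30, 30, 30, 30, 35, 35, 35, 34, 32, 32]  (not all equal)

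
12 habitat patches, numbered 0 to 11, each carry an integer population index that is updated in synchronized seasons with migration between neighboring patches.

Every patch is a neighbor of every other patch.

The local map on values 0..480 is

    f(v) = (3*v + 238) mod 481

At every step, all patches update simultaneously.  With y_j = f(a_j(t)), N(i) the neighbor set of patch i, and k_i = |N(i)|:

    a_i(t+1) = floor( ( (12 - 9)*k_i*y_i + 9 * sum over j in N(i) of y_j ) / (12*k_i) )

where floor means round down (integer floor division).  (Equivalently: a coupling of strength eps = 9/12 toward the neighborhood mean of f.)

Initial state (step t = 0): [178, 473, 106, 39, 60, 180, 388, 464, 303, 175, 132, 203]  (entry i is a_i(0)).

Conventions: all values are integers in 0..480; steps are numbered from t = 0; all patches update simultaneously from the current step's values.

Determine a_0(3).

Simulating step by step:
t=0: [178, 473, 106, 39, 60, 180, 388, 464, 303, 175, 132, 203]
t=1: [275, 261, 236, 287, 298, 276, 302, 256, 256, 273, 250, 289]
t=2: [125, 117, 191, 131, 137, 125, 140, 115, 115, 124, 111, 133]
t=3: [145, 140, 181, 148, 151, 145, 153, 139, 139, 144, 137, 149]

Answer: a_0(3) = 145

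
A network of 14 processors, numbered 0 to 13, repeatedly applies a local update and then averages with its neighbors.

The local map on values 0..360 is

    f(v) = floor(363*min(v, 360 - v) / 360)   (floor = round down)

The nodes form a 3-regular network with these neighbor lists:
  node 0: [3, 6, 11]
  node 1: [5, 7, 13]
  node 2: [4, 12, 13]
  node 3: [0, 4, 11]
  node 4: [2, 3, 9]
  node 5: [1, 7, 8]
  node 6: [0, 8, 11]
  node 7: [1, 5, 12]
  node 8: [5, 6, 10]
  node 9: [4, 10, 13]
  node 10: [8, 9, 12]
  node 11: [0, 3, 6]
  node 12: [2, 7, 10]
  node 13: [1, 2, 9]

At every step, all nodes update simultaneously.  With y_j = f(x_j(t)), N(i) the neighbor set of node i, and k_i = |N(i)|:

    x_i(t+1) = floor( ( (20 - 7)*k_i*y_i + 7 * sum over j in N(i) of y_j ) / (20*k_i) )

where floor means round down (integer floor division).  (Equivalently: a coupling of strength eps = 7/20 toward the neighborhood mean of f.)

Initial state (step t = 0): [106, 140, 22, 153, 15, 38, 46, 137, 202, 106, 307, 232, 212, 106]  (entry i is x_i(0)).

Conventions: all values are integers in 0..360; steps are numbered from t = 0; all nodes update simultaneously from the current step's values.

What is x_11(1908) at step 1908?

Simulating step by step:
t=0: [106, 140, 22, 153, 15, 38, 46, 137, 202, 106, 307, 232, 212, 106]
t=1: [107, 124, 45, 129, 42, 75, 75, 127, 119, 89, 82, 119, 121, 100]
t=2: [107, 116, 60, 115, 58, 92, 89, 120, 104, 83, 91, 113, 109, 95]
t=3: [106, 111, 69, 107, 67, 99, 95, 115, 99, 82, 93, 109, 102, 91]
t=4: [105, 107, 75, 102, 73, 102, 98, 111, 97, 82, 93, 106, 98, 89]
t=5: [103, 104, 79, 99, 77, 103, 99, 107, 97, 83, 92, 104, 96, 88]
t=6: [102, 102, 81, 97, 80, 102, 99, 104, 97, 83, 92, 102, 94, 88]
t=7: [101, 100, 83, 96, 82, 101, 99, 102, 97, 84, 91, 101, 93, 88]
t=8: [100, 98, 84, 95, 83, 100, 99, 100, 97, 85, 91, 100, 92, 88]
t=9: [99, 97, 85, 94, 84, 99, 99, 98, 96, 85, 91, 99, 91, 88]
t=10: [98, 96, 85, 94, 85, 98, 98, 97, 96, 85, 90, 98, 91, 88]
t=11: [97, 95, 86, 93, 86, 97, 97, 96, 95, 85, 90, 97, 90, 88]
t=12: [96, 94, 86, 93, 86, 96, 96, 95, 94, 86, 90, 96, 90, 88]
t=13: [95, 93, 86, 92, 86, 95, 95, 94, 94, 86, 90, 95, 90, 88]
t=14: [94, 92, 86, 92, 86, 94, 94, 93, 93, 86, 90, 94, 90, 88]
t=15: [93, 91, 86, 91, 86, 93, 93, 92, 92, 86, 89, 93, 89, 88]
t=16: [92, 91, 86, 90, 86, 92, 92, 91, 91, 86, 89, 92, 89, 87]
t=17: [91, 90, 86, 90, 86, 91, 91, 90, 91, 86, 88, 91, 88, 87]
t=18: [90, 89, 86, 89, 86, 90, 91, 89, 90, 86, 88, 90, 88, 87]
t=19: [90, 88, 86, 88, 86, 89, 90, 89, 89, 86, 88, 90, 87, 87]
t=20: [89, 88, 86, 88, 86, 88, 89, 88, 89, 86, 87, 89, 87, 86]
t=21: [88, 87, 86, 88, 86, 88, 89, 87, 88, 86, 87, 88, 87, 86]
t=22: [88, 87, 86, 87, 86, 87, 88, 87, 88, 86, 87, 88, 86, 86]
t=23: [87, 86, 86, 87, 86, 87, 88, 86, 87, 86, 86, 87, 86, 86]
t=24: [87, 86, 86, 86, 86, 86, 87, 86, 87, 86, 86, 87, 86, 86]
t=25: [86, 86, 86, 86, 86, 86, 87, 86, 86, 86, 86, 86, 86, 86]
t=26: [86, 86, 86, 86, 86, 86, 86, 86, 86, 86, 86, 86, 86, 86]
t=27: [86, 86, 86, 86, 86, 86, 86, 86, 86, 86, 86, 86, 86, 86]

Answer: x_11(1908) = 86
Key observation: The state at step 26, [86, 86, 86, 86, 86, 86, 86, 86, 86, 86, 86, 86, 86, 86], reappears at step 27: the system is in a cycle of period 1 from step 26 on.  Therefore the state at step 1908 equals the state at step 26 + ((1908 - 26) mod 1) = 26, which is [86, 86, 86, 86, 86, 86, 86, 86, 86, 86, 86, 86, 86, 86].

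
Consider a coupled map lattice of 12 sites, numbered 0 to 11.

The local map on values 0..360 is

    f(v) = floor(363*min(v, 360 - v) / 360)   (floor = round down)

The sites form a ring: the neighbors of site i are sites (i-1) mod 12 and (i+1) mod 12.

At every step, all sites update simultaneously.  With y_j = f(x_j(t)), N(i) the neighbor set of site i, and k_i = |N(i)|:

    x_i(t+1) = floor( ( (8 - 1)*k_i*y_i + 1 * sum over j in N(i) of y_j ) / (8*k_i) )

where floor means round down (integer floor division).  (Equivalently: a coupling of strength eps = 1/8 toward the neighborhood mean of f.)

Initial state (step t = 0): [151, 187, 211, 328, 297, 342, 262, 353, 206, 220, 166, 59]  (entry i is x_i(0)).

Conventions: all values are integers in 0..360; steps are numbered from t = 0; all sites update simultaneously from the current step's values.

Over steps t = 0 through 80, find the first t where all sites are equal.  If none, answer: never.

Answer: never
Key observation: The state at step 30 reappears at step 31 — the system is in a cycle of period 1 from step 30 on.  No step 0..31 is synchronized, and the cycle repeats forever, so no step up to 80 (or ever) has all sites equal.

Derivation:
t=0: [151, 187, 211, 328, 297, 342, 262, 353, 206, 220, 166, 59]  (not all equal)
t=1: [147, 171, 144, 41, 58, 25, 87, 21, 144, 143, 158, 71]  (not all equal)
t=2: [144, 168, 140, 48, 54, 30, 79, 32, 137, 145, 152, 81]  (not all equal)
t=3: [142, 165, 136, 54, 52, 34, 73, 41, 131, 145, 148, 89]  (not all equal)
t=4: [141, 162, 133, 59, 51, 37, 68, 48, 127, 145, 145, 96]  (not all equal)
t=5: [140, 159, 131, 63, 50, 39, 64, 54, 124, 144, 142, 102]  (not all equal)
t=6: [139, 157, 129, 66, 50, 41, 61, 59, 121, 143, 140, 107]  (not all equal)
t=7: [139, 155, 127, 69, 50, 42, 59, 63, 119, 142, 139, 111]  (not all equal)
t=8: [139, 153, 126, 71, 50, 43, 58, 66, 117, 141, 138, 114]  (not all equal)
t=9: [139, 151, 125, 73, 50, 44, 57, 68, 115, 140, 137, 117]  (not all equal)
t=10: [139, 149, 124, 74, 51, 45, 56, 70, 113, 139, 136, 119]  (not all equal)
t=11: [139, 147, 123, 75, 52, 46, 56, 71, 112, 138, 136, 121]  (not all equal)
t=12: [139, 146, 122, 76, 53, 47, 56, 72, 111, 137, 136, 124]  (not all equal)
t=13: [139, 145, 121, 77, 54, 47, 56, 73, 110, 136, 136, 126]  (not all equal)
t=14: [139, 144, 120, 78, 55, 48, 56, 74, 109, 135, 136, 128]  (not all equal)
t=15: [139, 143, 119, 79, 56, 48, 56, 75, 108, 134, 136, 130]  (not all equal)
t=16: [139, 142, 118, 80, 56, 49, 56, 75, 107, 133, 136, 131]  (not all equal)
t=17: [139, 141, 117, 80, 57, 49, 56, 75, 106, 132, 136, 132]  (not all equal)
t=18: [139, 140, 116, 80, 57, 49, 56, 75, 105, 131, 136, 133]  (not all equal)
t=19: [139, 139, 115, 80, 57, 49, 56, 75, 104, 130, 136, 134]  (not all equal)
t=20: [139, 138, 114, 80, 57, 49, 56, 75, 103, 129, 136, 135]  (not all equal)
t=21: [139, 137, 113, 80, 57, 49, 56, 75, 102, 128, 136, 136]  (not all equal)
t=22: [139, 136, 112, 80, 57, 49, 56, 75, 102, 127, 136, 137]  (not all equal)
t=23: [139, 135, 111, 80, 57, 49, 56, 75, 101, 126, 136, 138]  (not all equal)
t=24: [139, 134, 110, 80, 57, 49, 56, 75, 101, 126, 136, 138]  (not all equal)
t=25: [139, 133, 109, 80, 57, 49, 56, 75, 101, 126, 136, 138]  (not all equal)
t=26: [139, 132, 108, 80, 57, 49, 56, 75, 101, 126, 136, 138]  (not all equal)
t=27: [139, 131, 107, 80, 57, 49, 56, 75, 101, 126, 136, 138]  (not all equal)
t=28: [139, 130, 106, 80, 57, 49, 56, 75, 101, 126, 136, 138]  (not all equal)
t=29: [139, 130, 105, 80, 57, 49, 56, 75, 101, 126, 136, 138]  (not all equal)
t=30: [139, 129, 105, 80, 57, 49, 56, 75, 101, 126, 136, 138]  (not all equal)
t=31: [139, 129, 105, 80, 57, 49, 56, 75, 101, 126, 136, 138]  (not all equal)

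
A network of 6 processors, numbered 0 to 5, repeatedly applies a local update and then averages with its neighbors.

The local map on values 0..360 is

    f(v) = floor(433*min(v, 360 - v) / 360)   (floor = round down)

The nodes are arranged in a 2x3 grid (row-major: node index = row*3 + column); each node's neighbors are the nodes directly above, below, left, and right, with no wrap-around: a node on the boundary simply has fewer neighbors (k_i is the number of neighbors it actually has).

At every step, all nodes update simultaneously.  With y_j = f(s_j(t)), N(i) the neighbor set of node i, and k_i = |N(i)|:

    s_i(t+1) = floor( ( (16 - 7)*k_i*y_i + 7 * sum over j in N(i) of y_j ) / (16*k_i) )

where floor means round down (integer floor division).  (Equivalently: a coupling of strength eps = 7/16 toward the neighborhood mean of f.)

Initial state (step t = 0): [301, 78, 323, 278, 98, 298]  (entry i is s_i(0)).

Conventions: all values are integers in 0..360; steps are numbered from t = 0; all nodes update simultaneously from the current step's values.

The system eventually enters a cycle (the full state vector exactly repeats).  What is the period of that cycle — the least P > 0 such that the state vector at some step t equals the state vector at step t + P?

Simulating step by step:
t=0: [301, 78, 323, 278, 98, 298]
t=1: [81, 86, 61, 96, 104, 76]
t=2: [102, 100, 83, 113, 115, 94]
t=3: [124, 119, 106, 132, 131, 115]
t=4: [149, 143, 132, 155, 152, 139]
t=5: [178, 171, 162, 183, 178, 168]
t=6: [211, 206, 198, 212, 210, 202]
t=7: [180, 184, 191, 178, 181, 188]
t=8: [214, 211, 205, 214, 212, 207]
t=9: [175, 179, 184, 175, 178, 183]
t=10: [211, 213, 212, 210, 213, 212]
t=11: [178, 176, 177, 178, 176, 177]
t=12: [213, 211, 211, 213, 211, 211]
t=13: [176, 178, 179, 176, 178, 179]
t=14: [211, 213, 214, 211, 213, 214]
t=15: [178, 176, 175, 178, 176, 175]
t=16: [213, 211, 210, 213, 211, 210]
t=17: [176, 178, 179, 176, 178, 179]

Answer: 4
Key observation: The state at step 13, [176, 178, 179, 176, 178, 179], reappears at step 17 — and no state repeats earlier — so the cycle the system enters has period 4.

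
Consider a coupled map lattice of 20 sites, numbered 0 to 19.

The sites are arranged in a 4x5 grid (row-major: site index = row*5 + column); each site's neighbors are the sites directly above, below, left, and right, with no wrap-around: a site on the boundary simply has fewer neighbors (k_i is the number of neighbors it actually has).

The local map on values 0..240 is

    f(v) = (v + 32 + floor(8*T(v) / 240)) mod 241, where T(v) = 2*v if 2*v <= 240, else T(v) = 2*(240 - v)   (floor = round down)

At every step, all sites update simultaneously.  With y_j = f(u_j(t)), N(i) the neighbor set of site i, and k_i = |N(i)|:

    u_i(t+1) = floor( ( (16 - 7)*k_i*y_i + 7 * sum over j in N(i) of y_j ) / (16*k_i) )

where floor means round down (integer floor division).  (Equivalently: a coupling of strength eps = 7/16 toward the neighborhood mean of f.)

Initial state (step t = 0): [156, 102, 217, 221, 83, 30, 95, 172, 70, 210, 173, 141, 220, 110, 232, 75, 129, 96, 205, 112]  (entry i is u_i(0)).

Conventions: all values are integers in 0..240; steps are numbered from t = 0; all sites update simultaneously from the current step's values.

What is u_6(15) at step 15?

Simulating step by step:
t=0: [156, 102, 217, 221, 83, 30, 95, 172, 70, 210, 173, 141, 220, 110, 232, 75, 129, 96, 205, 112]
t=1: [153, 127, 57, 41, 71, 114, 139, 145, 100, 38, 169, 157, 80, 125, 57, 145, 156, 136, 197, 142]
t=2: [176, 160, 113, 91, 92, 169, 175, 160, 131, 89, 192, 184, 144, 155, 112, 190, 188, 176, 205, 171]
t=3: [207, 194, 161, 138, 128, 210, 208, 189, 166, 136, 222, 215, 192, 189, 161, 225, 221, 213, 223, 201]
t=4: [50, 157, 203, 181, 170, 3, 51, 194, 200, 180, 11, 31, 178, 196, 203, 15, 11, 40, 76, 178]
t=5: [97, 168, 226, 220, 210, 50, 105, 213, 229, 220, 45, 78, 185, 216, 229, 45, 51, 95, 139, 196]
t=6: [139, 157, 41, 12, 6, 100, 125, 46, 15, 13, 85, 122, 152, 52, 47, 81, 96, 145, 153, 172]
t=7: [172, 169, 88, 48, 40, 145, 155, 97, 55, 49, 129, 157, 162, 104, 95, 122, 142, 177, 176, 176]
t=8: [201, 191, 132, 88, 78, 185, 186, 142, 99, 90, 172, 189, 186, 149, 138, 166, 184, 206, 201, 194]
t=9: [229, 218, 173, 132, 120, 220, 217, 183, 144, 134, 211, 221, 215, 189, 178, 207, 220, 233, 227, 218]
t=10: [16, 40, 175, 176, 165, 11, 32, 167, 188, 178, 5, 10, 56, 172, 179, 3, 12, 18, 47, 56]
t=11: [53, 89, 190, 212, 206, 46, 76, 178, 216, 213, 38, 49, 106, 183, 195, 37, 43, 60, 97, 116]
t=12: [94, 133, 176, 71, 136, 85, 118, 174, 52, 72, 74, 91, 148, 179, 184, 72, 79, 106, 144, 167]
t=13: [138, 169, 190, 129, 144, 126, 157, 188, 118, 130, 114, 134, 181, 194, 199, 110, 120, 152, 184, 201]
t=14: [179, 202, 213, 176, 176, 169, 192, 212, 174, 178, 157, 176, 210, 219, 223, 152, 164, 193, 218, 231]
t=15: [217, 197, 68, 181, 212, 208, 199, 50, 166, 184, 197, 187, 51, 32, 44, 192, 204, 159, 43, 17]

Answer: u_6(15) = 199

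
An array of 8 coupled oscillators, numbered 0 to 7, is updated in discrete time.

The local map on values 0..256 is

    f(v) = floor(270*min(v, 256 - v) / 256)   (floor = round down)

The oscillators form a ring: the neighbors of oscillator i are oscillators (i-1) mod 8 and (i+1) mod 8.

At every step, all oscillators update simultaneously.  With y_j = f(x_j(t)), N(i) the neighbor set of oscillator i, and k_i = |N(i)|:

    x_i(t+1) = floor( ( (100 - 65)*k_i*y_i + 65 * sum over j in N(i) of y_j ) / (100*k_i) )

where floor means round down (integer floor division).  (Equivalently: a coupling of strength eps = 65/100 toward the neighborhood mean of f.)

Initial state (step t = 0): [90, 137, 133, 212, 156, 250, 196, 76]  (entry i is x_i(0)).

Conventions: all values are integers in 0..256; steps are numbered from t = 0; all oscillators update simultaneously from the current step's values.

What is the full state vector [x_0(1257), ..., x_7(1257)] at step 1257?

Answer: [131, 131, 131, 131, 131, 131, 131, 131]
Key observation: The state at step 15, [131, 131, 131, 131, 131, 131, 131, 131], reappears at step 16: the system is in a cycle of period 1 from step 15 on.  Therefore the state at step 1257 equals the state at step 15 + ((1257 - 15) mod 1) = 15, which is [131, 131, 131, 131, 131, 131, 131, 131].

Derivation:
t=0: [90, 137, 133, 212, 156, 250, 196, 76]
t=1: [99, 116, 100, 92, 53, 56, 50, 79]
t=2: [103, 110, 107, 85, 69, 55, 64, 79]
t=3: [102, 112, 105, 90, 72, 65, 69, 85]
t=4: [104, 111, 107, 93, 78, 71, 76, 89]
t=5: [106, 112, 109, 97, 84, 78, 82, 93]
t=6: [109, 114, 111, 101, 90, 85, 88, 98]
t=7: [112, 117, 114, 105, 96, 91, 94, 103]
t=8: [116, 120, 117, 110, 101, 98, 100, 108]
t=9: [120, 123, 121, 115, 108, 104, 106, 113]
t=10: [124, 127, 125, 120, 114, 110, 112, 118]
t=11: [129, 131, 130, 125, 120, 117, 119, 124]
t=12: [131, 131, 131, 129, 126, 124, 125, 129]
t=13: [131, 131, 131, 132, 131, 130, 131, 131]
t=14: [131, 131, 130, 130, 131, 131, 131, 131]
t=15: [131, 131, 131, 131, 131, 131, 131, 131]
t=16: [131, 131, 131, 131, 131, 131, 131, 131]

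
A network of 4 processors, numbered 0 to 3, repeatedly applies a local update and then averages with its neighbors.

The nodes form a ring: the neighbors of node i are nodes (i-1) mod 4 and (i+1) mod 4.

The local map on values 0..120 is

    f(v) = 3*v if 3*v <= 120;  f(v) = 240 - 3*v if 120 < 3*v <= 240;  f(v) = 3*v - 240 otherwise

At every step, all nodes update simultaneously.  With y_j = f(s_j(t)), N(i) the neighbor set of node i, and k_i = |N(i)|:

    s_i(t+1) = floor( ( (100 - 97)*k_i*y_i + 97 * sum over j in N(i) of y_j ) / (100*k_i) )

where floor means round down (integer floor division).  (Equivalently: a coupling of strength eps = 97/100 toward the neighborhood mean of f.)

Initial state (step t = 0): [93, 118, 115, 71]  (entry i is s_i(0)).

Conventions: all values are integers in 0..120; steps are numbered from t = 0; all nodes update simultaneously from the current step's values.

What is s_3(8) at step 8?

Simulating step by step:
t=0: [93, 118, 115, 71]
t=1: [69, 73, 71, 70]
t=2: [25, 29, 25, 30]
t=3: [88, 75, 88, 75]
t=4: [15, 23, 15, 23]
t=5: [68, 45, 68, 45]
t=6: [102, 38, 102, 38]
t=7: [112, 67, 112, 67]
t=8: [40, 94, 40, 94]

Answer: s_3(8) = 94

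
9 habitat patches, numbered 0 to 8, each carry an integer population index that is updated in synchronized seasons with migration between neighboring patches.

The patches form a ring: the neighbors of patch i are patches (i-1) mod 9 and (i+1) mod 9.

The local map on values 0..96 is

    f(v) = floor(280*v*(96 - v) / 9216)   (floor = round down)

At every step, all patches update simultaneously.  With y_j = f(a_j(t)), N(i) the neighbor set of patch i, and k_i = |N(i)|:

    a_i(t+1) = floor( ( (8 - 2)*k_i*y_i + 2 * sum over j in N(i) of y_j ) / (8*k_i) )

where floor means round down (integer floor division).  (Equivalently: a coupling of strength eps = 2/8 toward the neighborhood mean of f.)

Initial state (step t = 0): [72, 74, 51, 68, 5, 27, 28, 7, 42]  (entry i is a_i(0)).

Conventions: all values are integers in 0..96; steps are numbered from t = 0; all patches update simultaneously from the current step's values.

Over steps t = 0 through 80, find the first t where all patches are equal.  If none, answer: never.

Answer: never
Key observation: The state at step 6 reappears at step 8 — the system is in a cycle of period 2 from step 6 on.  No step 0..8 is synchronized, and the cycle repeats forever, so no step up to 80 (or ever) has all patches equal.

Derivation:
t=0: [72, 74, 51, 68, 5, 27, 28, 7, 42]  (not all equal)
t=1: [53, 51, 65, 53, 23, 50, 52, 29, 59]  (not all equal)
t=2: [68, 68, 63, 65, 55, 66, 67, 61, 65]  (not all equal)
t=3: [57, 57, 62, 62, 66, 60, 59, 63, 60]  (not all equal)
t=4: [66, 66, 64, 63, 61, 64, 65, 63, 65]  (not all equal)
t=5: [60, 60, 61, 63, 63, 62, 61, 62, 61]  (not all equal)
t=6: [64, 64, 64, 63, 63, 63, 64, 64, 64]  (not all equal)
t=7: [62, 62, 62, 62, 63, 62, 62, 62, 62]  (not all equal)
t=8: [64, 64, 64, 63, 63, 63, 64, 64, 64]  (not all equal)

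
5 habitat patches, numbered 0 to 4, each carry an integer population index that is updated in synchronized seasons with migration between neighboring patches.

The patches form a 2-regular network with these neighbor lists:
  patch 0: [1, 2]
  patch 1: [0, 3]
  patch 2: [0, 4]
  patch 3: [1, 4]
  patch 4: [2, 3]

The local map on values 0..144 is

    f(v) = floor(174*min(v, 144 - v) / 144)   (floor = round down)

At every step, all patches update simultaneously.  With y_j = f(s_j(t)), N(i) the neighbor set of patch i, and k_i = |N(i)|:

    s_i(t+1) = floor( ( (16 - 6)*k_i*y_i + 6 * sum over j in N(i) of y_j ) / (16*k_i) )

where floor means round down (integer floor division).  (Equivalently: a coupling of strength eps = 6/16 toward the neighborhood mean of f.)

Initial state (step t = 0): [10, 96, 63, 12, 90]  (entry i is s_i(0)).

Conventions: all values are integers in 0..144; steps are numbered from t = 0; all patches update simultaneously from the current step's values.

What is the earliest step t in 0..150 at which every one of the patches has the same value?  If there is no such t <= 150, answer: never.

Answer: 21
Key observation: Synchronization is absorbing here: once all patches are equal they stay equal, and step 21 is the first all-equal step.

Derivation:
t=0: [10, 96, 63, 12, 90]  (not all equal)
t=1: [32, 41, 61, 31, 57]  (not all equal)
t=2: [46, 44, 65, 45, 63]  (not all equal)
t=3: [58, 53, 73, 57, 72]  (not all equal)
t=4: [71, 65, 82, 70, 83]  (not all equal)
t=5: [81, 80, 75, 80, 75]  (not all equal)
t=6: [77, 76, 81, 78, 81]  (not all equal)
t=7: [79, 81, 76, 79, 76]  (not all equal)
t=8: [78, 76, 81, 78, 81]  (not all equal)
t=9: [79, 80, 76, 79, 76]  (not all equal)
t=10: [78, 77, 81, 78, 81]  (not all equal)
t=11: [78, 79, 76, 78, 76]  (not all equal)
t=12: [79, 78, 81, 79, 81]  (not all equal)
t=13: [77, 78, 76, 77, 76]  (not all equal)
t=14: [80, 79, 81, 80, 81]  (not all equal)
t=15: [77, 77, 76, 77, 76]  (not all equal)
t=16: [80, 80, 81, 80, 81]  (not all equal)
t=17: [76, 77, 76, 76, 76]  (not all equal)
t=18: [81, 80, 82, 81, 82]  (not all equal)
t=19: [75, 76, 74, 75, 74]  (not all equal)
t=20: [83, 82, 83, 83, 83]  (not all equal)
t=21: [73, 73, 73, 73, 73]  (all equal)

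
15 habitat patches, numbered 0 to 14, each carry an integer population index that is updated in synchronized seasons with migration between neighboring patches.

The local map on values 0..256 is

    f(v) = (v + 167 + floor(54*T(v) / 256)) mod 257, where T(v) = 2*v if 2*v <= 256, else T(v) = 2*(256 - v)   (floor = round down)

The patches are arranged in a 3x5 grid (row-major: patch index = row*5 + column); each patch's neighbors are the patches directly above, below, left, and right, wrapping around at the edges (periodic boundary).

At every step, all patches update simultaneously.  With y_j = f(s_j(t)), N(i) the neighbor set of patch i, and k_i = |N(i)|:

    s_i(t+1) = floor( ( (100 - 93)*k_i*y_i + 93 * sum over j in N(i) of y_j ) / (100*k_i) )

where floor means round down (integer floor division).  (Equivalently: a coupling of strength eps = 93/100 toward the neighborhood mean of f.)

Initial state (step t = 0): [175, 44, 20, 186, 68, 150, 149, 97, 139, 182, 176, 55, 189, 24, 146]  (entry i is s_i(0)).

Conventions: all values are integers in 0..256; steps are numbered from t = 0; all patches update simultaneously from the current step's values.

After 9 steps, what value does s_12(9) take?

Simulating step by step:
t=0: [175, 44, 20, 186, 68, 150, 149, 97, 139, 182, 176, 55, 189, 24, 146]
t=1: [114, 170, 136, 125, 109, 115, 152, 125, 122, 80, 140, 151, 168, 119, 111]
t=2: [86, 96, 100, 80, 62, 74, 95, 98, 69, 68, 80, 108, 93, 87, 66]
t=3: [81, 47, 40, 82, 32, 25, 43, 37, 26, 65, 27, 40, 48, 19, 73]
t=4: [199, 178, 181, 195, 30, 121, 219, 222, 116, 146, 121, 225, 216, 124, 143]
t=5: [123, 135, 133, 123, 122, 112, 125, 122, 113, 115, 113, 123, 126, 109, 118]
t=6: [79, 87, 88, 78, 79, 77, 83, 84, 75, 74, 77, 85, 81, 78, 72]
t=7: [23, 29, 27, 23, 17, 20, 27, 26, 20, 17, 20, 26, 28, 18, 18]
t=8: [197, 203, 204, 195, 194, 197, 202, 202, 196, 193, 197, 203, 201, 197, 192]
t=9: [131, 133, 133, 131, 129, 131, 133, 133, 131, 130, 131, 133, 133, 131, 130]

Answer: s_12(9) = 133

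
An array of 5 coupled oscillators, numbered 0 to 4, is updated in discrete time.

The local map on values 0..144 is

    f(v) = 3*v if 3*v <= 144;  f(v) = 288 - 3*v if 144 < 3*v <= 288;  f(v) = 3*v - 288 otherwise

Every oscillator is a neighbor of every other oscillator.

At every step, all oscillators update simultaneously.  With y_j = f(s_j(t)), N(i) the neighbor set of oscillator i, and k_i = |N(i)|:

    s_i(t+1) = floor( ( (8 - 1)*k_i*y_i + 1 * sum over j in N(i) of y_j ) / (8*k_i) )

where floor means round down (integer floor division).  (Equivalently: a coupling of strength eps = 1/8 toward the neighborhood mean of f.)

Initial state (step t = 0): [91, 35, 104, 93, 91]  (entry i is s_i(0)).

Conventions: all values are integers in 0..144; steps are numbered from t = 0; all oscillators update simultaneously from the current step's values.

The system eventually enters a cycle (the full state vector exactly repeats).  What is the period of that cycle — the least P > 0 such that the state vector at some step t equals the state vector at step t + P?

Answer: 8
Key observation: The state at step 43, [45, 45, 45, 45, 45], reappears at step 51 — and no state repeats earlier — so the cycle the system enters has period 8.

Derivation:
t=0: [91, 35, 104, 93, 91]
t=1: [17, 93, 25, 12, 17]
t=2: [49, 14, 70, 37, 49]
t=3: [135, 51, 81, 109, 135]
t=4: [112, 128, 52, 47, 112]
t=5: [55, 95, 125, 133, 55]
t=6: [117, 16, 87, 107, 117]
t=7: [60, 47, 30, 35, 60]
t=8: [108, 136, 93, 105, 108]
t=9: [37, 108, 14, 29, 37]
t=10: [105, 42, 47, 85, 105]
t=11: [33, 117, 130, 38, 33]
t=12: [98, 68, 100, 111, 98]
t=13: [9, 75, 14, 42, 9]
t=14: [31, 62, 44, 115, 31]
t=15: [93, 100, 126, 63, 93]
t=16: [14, 16, 82, 90, 14]
t=17: [41, 46, 41, 21, 41]
t=18: [121, 134, 121, 70, 121]
t=19: [76, 109, 76, 78, 76]
t=20: [59, 41, 59, 54, 59]
t=21: [111, 121, 111, 124, 111]
t=22: [47, 72, 47, 80, 47]
t=23: [135, 77, 135, 57, 135]
t=24: [115, 64, 115, 115, 115]
t=25: [58, 91, 58, 58, 58]
t=26: [110, 27, 110, 110, 110]
t=27: [43, 76, 43, 43, 43]
t=28: [126, 68, 126, 126, 126]
t=29: [89, 84, 89, 89, 89]
t=30: [21, 34, 21, 21, 21]
t=31: [64, 97, 64, 64, 64]
t=32: [93, 14, 93, 93, 93]
t=33: [10, 37, 10, 10, 10]
t=34: [32, 100, 32, 32, 32]
t=35: [93, 22, 93, 93, 93]
t=36: [10, 58, 10, 10, 10]
t=37: [32, 103, 32, 32, 32]
t=38: [93, 30, 93, 93, 93]
t=39: [11, 79, 11, 11, 11]
t=40: [33, 48, 33, 33, 33]
t=41: [100, 138, 100, 100, 100]
t=42: [15, 111, 15, 15, 15]
t=43: [45, 45, 45, 45, 45]
t=44: [135, 135, 135, 135, 135]
t=45: [117, 117, 117, 117, 117]
t=46: [63, 63, 63, 63, 63]
t=47: [99, 99, 99, 99, 99]
t=48: [9, 9, 9, 9, 9]
t=49: [27, 27, 27, 27, 27]
t=50: [81, 81, 81, 81, 81]
t=51: [45, 45, 45, 45, 45]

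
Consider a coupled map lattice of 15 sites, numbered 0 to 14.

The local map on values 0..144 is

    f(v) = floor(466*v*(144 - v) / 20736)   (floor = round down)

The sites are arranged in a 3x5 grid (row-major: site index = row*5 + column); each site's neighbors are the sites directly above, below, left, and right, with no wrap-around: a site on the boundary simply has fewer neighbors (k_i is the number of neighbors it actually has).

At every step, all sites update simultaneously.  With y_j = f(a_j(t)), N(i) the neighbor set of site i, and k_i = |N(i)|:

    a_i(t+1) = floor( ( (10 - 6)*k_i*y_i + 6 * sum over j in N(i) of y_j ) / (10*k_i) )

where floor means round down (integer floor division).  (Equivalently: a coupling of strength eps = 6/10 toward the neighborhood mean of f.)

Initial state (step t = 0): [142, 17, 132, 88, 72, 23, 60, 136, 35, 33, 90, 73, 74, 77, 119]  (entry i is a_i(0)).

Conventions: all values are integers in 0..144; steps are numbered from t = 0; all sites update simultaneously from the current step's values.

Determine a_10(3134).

Answer: a_10(3134) = 116
Key observation: The state at step 14, [116, 116, 116, 116, 116, 116, 116, 116, 116, 116, 116, 116, 116, 116, 116], reappears at step 16: the system is in a cycle of period 2 from step 14 on.  Therefore the state at step 3134 equals the state at step 14 + ((3134 - 14) mod 2) = 14, which is [116, 116, 116, 116, 116, 116, 116, 116, 116, 116, 116, 116, 116, 116, 116].

Derivation:
t=0: [142, 17, 132, 88, 72, 23, 60, 136, 35, 33, 90, 73, 74, 77, 119]
t=1: [35, 50, 50, 91, 104, 70, 82, 61, 83, 86, 97, 114, 97, 99, 85]
t=2: [100, 102, 107, 105, 103, 106, 107, 110, 110, 108, 98, 94, 98, 105, 108]
t=3: [95, 93, 89, 90, 91, 93, 91, 87, 86, 87, 98, 100, 96, 91, 88]
t=4: [105, 106, 109, 109, 109, 105, 106, 109, 110, 110, 101, 101, 104, 108, 109]
t=5: [91, 89, 86, 84, 84, 92, 90, 86, 84, 84, 95, 94, 91, 87, 85]
t=6: [108, 109, 111, 112, 113, 107, 108, 111, 112, 112, 105, 106, 108, 111, 112]
t=7: [86, 85, 82, 80, 79, 88, 86, 83, 80, 79, 90, 89, 85, 82, 80]
t=8: [111, 112, 113, 114, 115, 110, 111, 113, 114, 115, 109, 110, 112, 114, 114]
t=9: [82, 80, 78, 76, 74, 83, 81, 78, 76, 74, 84, 83, 79, 76, 75]
t=10: [114, 114, 115, 115, 116, 113, 114, 115, 115, 116, 113, 113, 114, 115, 116]
t=11: [76, 75, 74, 73, 72, 77, 76, 74, 73, 72, 78, 77, 75, 74, 72]
t=12: [115, 116, 116, 116, 116, 115, 115, 116, 116, 116, 115, 115, 115, 116, 116]
t=13: [73, 72, 72, 72, 72, 74, 73, 72, 72, 72, 74, 74, 73, 72, 72]
t=14: [116, 116, 116, 116, 116, 116, 116, 116, 116, 116, 116, 116, 116, 116, 116]
t=15: [72, 72, 72, 72, 72, 72, 72, 72, 72, 72, 72, 72, 72, 72, 72]
t=16: [116, 116, 116, 116, 116, 116, 116, 116, 116, 116, 116, 116, 116, 116, 116]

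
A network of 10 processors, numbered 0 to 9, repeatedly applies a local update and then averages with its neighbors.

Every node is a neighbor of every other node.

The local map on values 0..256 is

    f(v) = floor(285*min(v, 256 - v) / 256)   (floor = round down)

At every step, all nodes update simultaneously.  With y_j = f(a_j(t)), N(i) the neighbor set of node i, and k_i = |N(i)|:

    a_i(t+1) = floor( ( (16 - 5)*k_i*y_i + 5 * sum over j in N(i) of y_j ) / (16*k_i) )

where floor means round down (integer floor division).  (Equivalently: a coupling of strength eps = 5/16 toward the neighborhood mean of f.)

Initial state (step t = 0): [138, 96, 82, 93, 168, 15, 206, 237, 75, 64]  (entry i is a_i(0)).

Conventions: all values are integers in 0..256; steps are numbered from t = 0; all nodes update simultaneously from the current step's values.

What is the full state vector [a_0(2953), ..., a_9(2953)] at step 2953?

Simulating step by step:
t=0: [138, 96, 82, 93, 168, 15, 206, 237, 75, 64]
t=1: [112, 96, 86, 94, 90, 37, 62, 40, 81, 73]
t=2: [110, 98, 91, 97, 94, 56, 74, 58, 88, 82]
t=3: [112, 103, 98, 102, 100, 73, 86, 74, 95, 92]
t=4: [116, 110, 107, 109, 108, 88, 97, 89, 104, 102]
t=5: [123, 119, 117, 118, 117, 102, 109, 104, 114, 113]
t=6: [132, 129, 128, 129, 128, 117, 122, 118, 125, 125]
t=7: [137, 139, 140, 139, 140, 132, 135, 133, 138, 138]
t=8: [132, 130, 130, 130, 130, 135, 133, 134, 131, 131]
t=9: [138, 139, 139, 139, 139, 135, 136, 136, 138, 138]
t=10: [131, 130, 130, 130, 130, 133, 132, 132, 131, 131]
t=11: [138, 139, 139, 139, 139, 137, 138, 138, 138, 138]
t=12: [130, 130, 130, 130, 130, 131, 130, 130, 130, 130]
t=13: [139, 139, 139, 139, 139, 139, 139, 139, 139, 139]
t=14: [130, 130, 130, 130, 130, 130, 130, 130, 130, 130]
t=15: [140, 140, 140, 140, 140, 140, 140, 140, 140, 140]
t=16: [129, 129, 129, 129, 129, 129, 129, 129, 129, 129]
t=17: [141, 141, 141, 141, 141, 141, 141, 141, 141, 141]
t=18: [128, 128, 128, 128, 128, 128, 128, 128, 128, 128]
t=19: [142, 142, 142, 142, 142, 142, 142, 142, 142, 142]
t=20: [126, 126, 126, 126, 126, 126, 126, 126, 126, 126]
t=21: [140, 140, 140, 140, 140, 140, 140, 140, 140, 140]

Answer: [142, 142, 142, 142, 142, 142, 142, 142, 142, 142]
Key observation: The state at step 15, [140, 140, 140, 140, 140, 140, 140, 140, 140, 140], reappears at step 21: the system is in a cycle of period 6 from step 15 on.  Therefore the state at step 2953 equals the state at step 15 + ((2953 - 15) mod 6) = 19, which is [142, 142, 142, 142, 142, 142, 142, 142, 142, 142].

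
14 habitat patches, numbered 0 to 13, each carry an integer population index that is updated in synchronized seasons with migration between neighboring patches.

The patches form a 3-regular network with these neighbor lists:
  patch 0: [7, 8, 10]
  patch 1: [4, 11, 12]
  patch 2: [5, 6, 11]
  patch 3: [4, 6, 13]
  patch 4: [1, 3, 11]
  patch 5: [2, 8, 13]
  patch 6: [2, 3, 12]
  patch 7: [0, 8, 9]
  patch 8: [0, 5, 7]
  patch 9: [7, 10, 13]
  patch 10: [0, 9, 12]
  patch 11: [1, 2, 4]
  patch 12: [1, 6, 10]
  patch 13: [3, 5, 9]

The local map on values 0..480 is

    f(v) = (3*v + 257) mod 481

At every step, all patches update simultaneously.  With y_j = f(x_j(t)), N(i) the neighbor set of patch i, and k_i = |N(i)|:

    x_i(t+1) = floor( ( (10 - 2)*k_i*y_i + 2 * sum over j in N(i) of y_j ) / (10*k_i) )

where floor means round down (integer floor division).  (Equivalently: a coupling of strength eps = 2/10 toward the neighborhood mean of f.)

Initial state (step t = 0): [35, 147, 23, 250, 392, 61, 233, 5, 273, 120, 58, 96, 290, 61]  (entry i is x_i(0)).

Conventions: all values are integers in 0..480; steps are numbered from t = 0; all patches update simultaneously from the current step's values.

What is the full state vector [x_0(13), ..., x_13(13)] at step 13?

Simulating step by step:
t=0: [35, 147, 23, 250, 392, 61, 233, 5, 273, 120, 58, 96, 290, 61]
t=1: [344, 220, 326, 128, 398, 410, 415, 258, 162, 185, 389, 118, 206, 393]
t=2: [314, 384, 233, 164, 54, 102, 102, 116, 238, 331, 439, 151, 379, 414]
t=3: [207, 429, 406, 251, 398, 101, 143, 134, 36, 251, 168, 272, 389, 87]
t=4: [372, 119, 51, 55, 23, 92, 200, 196, 335, 71, 284, 98, 408, 41]
t=5: [382, 135, 361, 409, 302, 114, 358, 369, 295, 435, 178, 113, 74, 366]
t=6: [412, 197, 342, 97, 183, 157, 355, 370, 208, 168, 317, 142, 440, 332]
t=7: [110, 337, 310, 118, 302, 265, 322, 372, 366, 286, 227, 229, 172, 272]
t=8: [168, 308, 234, 142, 220, 120, 251, 372, 354, 187, 402, 419, 301, 113]
t=9: [276, 222, 399, 201, 381, 172, 96, 393, 340, 306, 70, 132, 177, 137]
t=10: [182, 414, 44, 349, 416, 267, 97, 422, 311, 245, 416, 197, 310, 208]
t=11: [282, 88, 346, 308, 100, 144, 117, 102, 215, 60, 88, 327, 192, 351]
t=12: [149, 78, 307, 211, 96, 239, 161, 132, 365, 380, 94, 250, 295, 336]
t=13: [219, 27, 193, 368, 82, 70, 260, 207, 339, 383, 102, 55, 165, 299]

Answer: [219, 27, 193, 368, 82, 70, 260, 207, 339, 383, 102, 55, 165, 299]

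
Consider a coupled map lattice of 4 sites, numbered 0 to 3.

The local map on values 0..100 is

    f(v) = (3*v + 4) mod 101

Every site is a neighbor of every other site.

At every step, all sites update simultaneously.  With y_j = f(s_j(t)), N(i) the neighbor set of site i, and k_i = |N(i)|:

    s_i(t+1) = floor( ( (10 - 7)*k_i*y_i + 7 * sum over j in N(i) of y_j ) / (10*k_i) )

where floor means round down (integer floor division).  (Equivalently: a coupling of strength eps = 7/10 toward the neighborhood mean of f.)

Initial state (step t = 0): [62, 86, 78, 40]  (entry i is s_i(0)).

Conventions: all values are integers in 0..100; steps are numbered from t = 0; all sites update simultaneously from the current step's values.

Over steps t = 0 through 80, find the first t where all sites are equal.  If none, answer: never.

Simulating step by step:
t=0: [62, 86, 78, 40]  (not all equal)
t=1: [54, 52, 50, 50]  (not all equal)
t=2: [58, 57, 57, 57]  (not all equal)
t=3: [74, 74, 74, 74]  (all equal)

Answer: 3
Key observation: Synchronization is absorbing here: once all sites are equal they stay equal, and step 3 is the first all-equal step.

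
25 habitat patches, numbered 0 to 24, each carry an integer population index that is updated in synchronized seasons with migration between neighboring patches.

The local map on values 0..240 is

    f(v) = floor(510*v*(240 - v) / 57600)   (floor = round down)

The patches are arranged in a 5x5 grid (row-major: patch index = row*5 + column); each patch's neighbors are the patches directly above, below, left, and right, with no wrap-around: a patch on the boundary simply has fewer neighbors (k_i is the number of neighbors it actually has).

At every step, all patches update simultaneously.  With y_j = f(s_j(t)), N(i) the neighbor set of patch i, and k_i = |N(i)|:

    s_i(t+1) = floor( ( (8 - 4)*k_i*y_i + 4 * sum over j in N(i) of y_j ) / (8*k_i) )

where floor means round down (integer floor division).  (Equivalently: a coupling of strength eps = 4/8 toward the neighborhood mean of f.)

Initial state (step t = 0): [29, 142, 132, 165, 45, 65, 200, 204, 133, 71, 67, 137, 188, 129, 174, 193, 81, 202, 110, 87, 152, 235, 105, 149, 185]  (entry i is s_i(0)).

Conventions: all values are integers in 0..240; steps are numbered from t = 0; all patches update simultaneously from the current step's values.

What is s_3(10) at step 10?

Answer: s_3(10) = 127

Derivation:
t=0: [29, 142, 132, 165, 45, 65, 200, 204, 133, 71, 67, 137, 188, 129, 174, 193, 81, 202, 110, 87, 152, 235, 105, 149, 185]
t=1: [82, 103, 112, 109, 92, 87, 86, 83, 113, 103, 101, 108, 90, 117, 108, 95, 92, 89, 116, 111, 81, 64, 95, 116, 104]
t=2: [117, 121, 123, 125, 122, 117, 118, 118, 125, 124, 122, 123, 120, 125, 125, 120, 118, 119, 125, 126, 112, 108, 117, 125, 125]
t=3: [127, 127, 127, 127, 127, 127, 127, 127, 127, 127, 127, 127, 127, 127, 127, 126, 126, 127, 127, 127, 126, 126, 126, 127, 127]
t=4: [127, 127, 127, 127, 127, 127, 127, 127, 127, 127, 127, 127, 127, 127, 127, 127, 127, 127, 127, 127, 127, 127, 127, 127, 127]
t=5: [127, 127, 127, 127, 127, 127, 127, 127, 127, 127, 127, 127, 127, 127, 127, 127, 127, 127, 127, 127, 127, 127, 127, 127, 127]
t=6: [127, 127, 127, 127, 127, 127, 127, 127, 127, 127, 127, 127, 127, 127, 127, 127, 127, 127, 127, 127, 127, 127, 127, 127, 127]
t=7: [127, 127, 127, 127, 127, 127, 127, 127, 127, 127, 127, 127, 127, 127, 127, 127, 127, 127, 127, 127, 127, 127, 127, 127, 127]
t=8: [127, 127, 127, 127, 127, 127, 127, 127, 127, 127, 127, 127, 127, 127, 127, 127, 127, 127, 127, 127, 127, 127, 127, 127, 127]
t=9: [127, 127, 127, 127, 127, 127, 127, 127, 127, 127, 127, 127, 127, 127, 127, 127, 127, 127, 127, 127, 127, 127, 127, 127, 127]
t=10: [127, 127, 127, 127, 127, 127, 127, 127, 127, 127, 127, 127, 127, 127, 127, 127, 127, 127, 127, 127, 127, 127, 127, 127, 127]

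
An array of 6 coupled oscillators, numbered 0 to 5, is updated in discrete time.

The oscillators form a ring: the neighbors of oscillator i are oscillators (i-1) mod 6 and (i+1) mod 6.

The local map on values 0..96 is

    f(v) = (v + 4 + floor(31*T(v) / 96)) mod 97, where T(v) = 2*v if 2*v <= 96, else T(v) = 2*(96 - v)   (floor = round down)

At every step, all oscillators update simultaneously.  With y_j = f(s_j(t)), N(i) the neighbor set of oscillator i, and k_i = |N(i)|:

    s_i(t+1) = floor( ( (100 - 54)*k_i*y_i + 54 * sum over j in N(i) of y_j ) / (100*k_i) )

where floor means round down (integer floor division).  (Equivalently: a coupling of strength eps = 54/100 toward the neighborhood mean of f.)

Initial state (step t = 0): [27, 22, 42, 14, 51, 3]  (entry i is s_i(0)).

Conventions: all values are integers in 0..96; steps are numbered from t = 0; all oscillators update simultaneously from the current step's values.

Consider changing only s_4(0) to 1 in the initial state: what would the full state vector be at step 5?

Answer: [53, 56, 56, 53, 24, 24]
Key observation: This trace re-runs the system from the modified initial state.

Derivation:
t=0: [27, 22, 42, 14, 1, 3]
t=1: [35, 51, 51, 33, 11, 17]
t=2: [59, 77, 76, 55, 34, 36]
t=3: [81, 90, 90, 79, 67, 68]
t=4: [67, 25, 25, 66, 90, 90]
t=5: [53, 56, 56, 53, 24, 24]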